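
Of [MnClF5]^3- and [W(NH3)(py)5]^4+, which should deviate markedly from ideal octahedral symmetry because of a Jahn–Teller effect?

[MnClF5]^3-: Summing ligand charges against the −3 overall charge gives an oxidation state of +3 for manganese. Manganese is a group-7 element; Mn(III) is therefore d⁴. Chloride and fluoride are weak-field ligands for a first-row metal, so the complex is high-spin. The t₂g³e_g¹ (high-spin) configuration has an unevenly filled e_g set; the Jahn–Teller theorem predicts a tetragonal distortion (typically axial elongation) to lift the degeneracy.
[W(NH3)(py)5]^4+: Ammonia is neutral; pyridine is neutral; balancing the +4 overall charge requires W(IV). Tungsten is a group-6 element; W(IV) is therefore d². The d² configuration leaves the e_g set evenly filled (or empty) — no strong Jahn–Teller driving force.

[MnClF5]^3-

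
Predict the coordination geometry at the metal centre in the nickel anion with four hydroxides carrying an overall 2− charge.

Summing ligand charges against the −2 overall charge gives an oxidation state of +2 for nickel.
Nickel is a group-10 element; Ni(II) is therefore d⁸.
Coordination number: 4.
Hydroxide is a weak-field ligand.
With weak-field ligands the CFSE gain from square planar is small, so a 3d d⁸ ion takes the sterically preferred tetrahedral geometry.

tetrahedral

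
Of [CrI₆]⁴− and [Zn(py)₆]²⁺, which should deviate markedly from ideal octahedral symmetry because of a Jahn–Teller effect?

[CrI₆]⁴−

[CrI₆]⁴−: Ligand charges: each iodide is −1. With an overall charge of −4 the chromium centre must be in the +2 oxidation state. Group 6 minus oxidation state 2 gives a d⁴ configuration. Iodide is a weak-field ligand for a first-row metal, so the complex is high-spin. The t₂g³e_g¹ (high-spin) configuration has an unevenly filled e_g set; the Jahn–Teller theorem predicts a tetragonal distortion (typically axial elongation) to lift the degeneracy.
[Zn(py)₆]²⁺: Ligand charges: pyridine is neutral. With an overall charge of +2 the zinc centre must be in the +2 oxidation state. Zn sits in group 12, so the d-electron count is 12 − 2 = 10. The d¹⁰ configuration leaves the e_g set evenly filled (or empty) — no strong Jahn–Teller driving force.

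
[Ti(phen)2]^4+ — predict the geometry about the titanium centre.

tetrahedral

Ligand charges: 1,10-phenanthroline is neutral. With an overall charge of +4 the titanium centre must be in the +4 oxidation state.
Titanium is a group-4 element; Ti(IV) is therefore d⁰.
Counting donor atoms: 2×1,10-phenanthroline (bidentate) → 4 donors. Coordination number = 4.
A d⁰ ion has no crystal-field stabilisation preference between square planar and tetrahedral, so four ligands adopt the sterically favoured tetrahedral geometry.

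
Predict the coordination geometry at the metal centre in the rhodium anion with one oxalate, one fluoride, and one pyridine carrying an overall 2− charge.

square planar

Ligand charges: each oxalate is −2; each fluoride is −1; pyridine is neutral. With an overall charge of −2 the rhodium centre must be in the +1 oxidation state.
Rh sits in group 9, so the d-electron count is 9 − 1 = 8.
Counting donor atoms: 1×oxalate (bidentate) → 2 donors; 1×fluoride (monodentate) → 1 donor; 1×pyridine (monodentate) → 1 donor. Coordination number = 4.
A 4d d⁸ ion has a large crystal-field splitting; square planar leaves the high-energy d_{x²−y²} orbital empty and maximises CFSE.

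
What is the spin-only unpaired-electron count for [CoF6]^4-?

Ligand charges: each fluoride is −1. With an overall charge of −4 the cobalt centre must be in the +2 oxidation state.
Cobalt is a group-9 element; Co(II) is therefore d⁷.
The spin state decides the count: Fluoride is a weak-field ligand for a first-row metal, so the complex is high-spin.
An octahedral high-spin d⁷ ion is t₂g⁵e_g², giving 3 unpaired electrons.

3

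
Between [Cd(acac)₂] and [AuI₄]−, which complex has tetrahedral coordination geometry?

[Cd(acac)₂]

For [Cd(acac)₂]: Each acetylacetonate is −1; balancing the 0 overall charge requires Cd(II). Group 12 minus oxidation state 2 gives a d¹⁰ configuration. A d¹⁰ ion has no crystal-field stabilisation preference between square planar and tetrahedral, so four ligands adopt the sterically favoured tetrahedral geometry. → tetrahedral.
For [AuI₄]−: Each iodide is −1; balancing the −1 overall charge requires Au(III). Gold is a group-11 element; Au(III) is therefore d⁸. A 5d d⁸ ion has a large crystal-field splitting; square planar leaves the high-energy d_{x²−y²} orbital empty and maximises CFSE. → square planar.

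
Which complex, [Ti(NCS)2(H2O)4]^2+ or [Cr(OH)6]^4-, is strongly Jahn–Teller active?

[Cr(OH)6]^4-

[Ti(NCS)2(H2O)4]^2+: Summing ligand charges against the +2 overall charge gives an oxidation state of +4 for titanium. Titanium is a group-4 element; Ti(IV) is therefore d⁰. The d⁰ configuration leaves the e_g set evenly filled (or empty) — no strong Jahn–Teller driving force.
[Cr(OH)6]^4-: Ligand charges: each hydroxide is −1. With an overall charge of −4 the chromium centre must be in the +2 oxidation state. Cr sits in group 6, so the d-electron count is 6 − 2 = 4. Hydroxide is a weak-field ligand for a first-row metal, so the complex is high-spin. The t₂g³e_g¹ (high-spin) configuration has an unevenly filled e_g set; the Jahn–Teller theorem predicts a tetragonal distortion (typically axial elongation) to lift the degeneracy.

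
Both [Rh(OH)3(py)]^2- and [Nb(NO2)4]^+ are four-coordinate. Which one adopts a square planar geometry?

[Rh(OH)3(py)]^2-

For [Rh(OH)3(py)]^2-: Each hydroxide is −1; pyridine is neutral; balancing the −2 overall charge requires Rh(I). Group 9 minus oxidation state 1 gives a d⁸ configuration. A 4d d⁸ ion has a large crystal-field splitting; square planar leaves the high-energy d_{x²−y²} orbital empty and maximises CFSE. → square planar.
For [Nb(NO2)4]^+: Each nitro (N-bound nitrite) is −1; balancing the +1 overall charge requires Nb(V). Group 5 minus oxidation state 5 gives a d⁰ configuration. A d⁰ ion has no crystal-field stabilisation preference between square planar and tetrahedral, so four ligands adopt the sterically favoured tetrahedral geometry. → tetrahedral.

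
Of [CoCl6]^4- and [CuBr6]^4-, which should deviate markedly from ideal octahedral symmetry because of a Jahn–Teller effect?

[CoCl6]^4-: Ligand charges: each chloride is −1. With an overall charge of −4 the cobalt centre must be in the +2 oxidation state. Cobalt is a group-9 element; Co(II) is therefore d⁷. Chloride is a weak-field ligand for a first-row metal, so the complex is high-spin. The d⁷ configuration leaves the e_g set evenly filled (or empty) — no strong Jahn–Teller driving force.
[CuBr6]^4-: Each bromide is −1; balancing the −4 overall charge requires Cu(II). Group 11 minus oxidation state 2 gives a d⁹ configuration. The t₂g⁶e_g³ configuration has an unevenly filled e_g set; the Jahn–Teller theorem predicts a tetragonal distortion (typically axial elongation) to lift the degeneracy.

[CuBr6]^4-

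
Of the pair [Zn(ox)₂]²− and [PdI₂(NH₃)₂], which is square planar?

[PdI₂(NH₃)₂]

For [Zn(ox)₂]²−: Summing ligand charges against the −2 overall charge gives an oxidation state of +2 for zinc. Group 12 minus oxidation state 2 gives a d¹⁰ configuration. A d¹⁰ ion has no crystal-field stabilisation preference between square planar and tetrahedral, so four ligands adopt the sterically favoured tetrahedral geometry. → tetrahedral.
For [PdI₂(NH₃)₂]: Each iodide is −1; ammonia is neutral; balancing the 0 overall charge requires Pd(II). Group 10 minus oxidation state 2 gives a d⁸ configuration. A 4d d⁸ ion has a large crystal-field splitting; square planar leaves the high-energy d_{x²−y²} orbital empty and maximises CFSE. → square planar.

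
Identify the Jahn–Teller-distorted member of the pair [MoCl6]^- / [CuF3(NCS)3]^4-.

[MoCl6]^-: Each chloride is −1; balancing the −1 overall charge requires Mo(V). Molybdenum is a group-6 element; Mo(V) is therefore d¹. The d¹ configuration leaves the e_g set evenly filled (or empty) — no strong Jahn–Teller driving force.
[CuF3(NCS)3]^4-: Each fluoride is −1; each isothiocyanate is −1; balancing the −4 overall charge requires Cu(II). Cu sits in group 11, so the d-electron count is 11 − 2 = 9. The t₂g⁶e_g³ configuration has an unevenly filled e_g set; the Jahn–Teller theorem predicts a tetragonal distortion (typically axial elongation) to lift the degeneracy.

[CuF3(NCS)3]^4-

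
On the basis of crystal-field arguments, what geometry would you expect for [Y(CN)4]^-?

Ligand charges: each cyanide is −1. With an overall charge of −1 the yttrium centre must be in the +3 oxidation state.
Yttrium is a group-3 element; Y(III) is therefore d⁰.
Coordination number: 4.
A d⁰ ion has no crystal-field stabilisation preference between square planar and tetrahedral, so four ligands adopt the sterically favoured tetrahedral geometry.

tetrahedral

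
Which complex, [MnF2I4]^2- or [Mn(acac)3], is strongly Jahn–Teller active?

[Mn(acac)3]

[MnF2I4]^2-: Ligand charges: each fluoride is −1; each iodide is −1. With an overall charge of −2 the manganese centre must be in the +4 oxidation state. Manganese is a group-7 element; Mn(IV) is therefore d³. The d³ configuration leaves the e_g set evenly filled (or empty) — no strong Jahn–Teller driving force.
[Mn(acac)3]: Each acetylacetonate is −1; balancing the 0 overall charge requires Mn(III). Manganese is a group-7 element; Mn(III) is therefore d⁴. Acetylacetonate is a weak-field ligand for a first-row metal, so the complex is high-spin. The t₂g³e_g¹ (high-spin) configuration has an unevenly filled e_g set; the Jahn–Teller theorem predicts a tetragonal distortion (typically axial elongation) to lift the degeneracy.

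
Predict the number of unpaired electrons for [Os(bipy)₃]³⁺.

1 unpaired electron

2,2′-bipyridine is neutral; balancing the +3 overall charge requires Os(III).
Osmium is a group-8 element; Os(III) is therefore d⁵.
Counting donor atoms: 3×2,2′-bipyridine (bidentate) → 6 donors. Coordination number = 6.
The spin state decides the count: a 5d ion has a large Δₒ and is invariably low-spin.
An octahedral low-spin d⁵ ion is t₂g⁵e_g⁰, giving 1 unpaired electron.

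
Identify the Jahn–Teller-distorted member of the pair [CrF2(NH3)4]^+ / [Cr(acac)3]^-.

[Cr(acac)3]^-

[CrF2(NH3)4]^+: Each fluoride is −1; ammonia is neutral; balancing the +1 overall charge requires Cr(III). Group 6 minus oxidation state 3 gives a d³ configuration. The d³ configuration leaves the e_g set evenly filled (or empty) — no strong Jahn–Teller driving force.
[Cr(acac)3]^-: Summing ligand charges against the −1 overall charge gives an oxidation state of +2 for chromium. Cr sits in group 6, so the d-electron count is 6 − 2 = 4. Acetylacetonate is a weak-field ligand for a first-row metal, so the complex is high-spin. The t₂g³e_g¹ (high-spin) configuration has an unevenly filled e_g set; the Jahn–Teller theorem predicts a tetragonal distortion (typically axial elongation) to lift the degeneracy.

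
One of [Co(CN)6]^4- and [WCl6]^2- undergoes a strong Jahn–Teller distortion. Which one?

[Co(CN)6]^4-: Each cyanide is −1; balancing the −4 overall charge requires Co(II). Cobalt is a group-9 element; Co(II) is therefore d⁷. Cyanide is a strong-field ligand (high in the spectrochemical series) for a first-row metal, so the complex is low-spin. The t₂g⁶e_g¹ (low-spin) configuration has an unevenly filled e_g set; the Jahn–Teller theorem predicts a tetragonal distortion (typically axial elongation) to lift the degeneracy.
[WCl6]^2-: Summing ligand charges against the −2 overall charge gives an oxidation state of +4 for tungsten. W sits in group 6, so the d-electron count is 6 − 4 = 2. The d² configuration leaves the e_g set evenly filled (or empty) — no strong Jahn–Teller driving force.

[Co(CN)6]^4-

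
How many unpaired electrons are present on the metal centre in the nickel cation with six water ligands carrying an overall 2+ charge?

2 unpaired electrons

Summing ligand charges against the +2 overall charge gives an oxidation state of +2 for nickel.
Group 10 minus oxidation state 2 gives a d⁸ configuration.
In an octahedral field the d⁸ configuration is t₂g⁶e_g² (only one arrangement possible), giving 2 unpaired electrons.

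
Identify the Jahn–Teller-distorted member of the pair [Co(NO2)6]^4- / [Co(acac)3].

[Co(NO2)6]^4-

[Co(NO2)6]^4-: Summing ligand charges against the −4 overall charge gives an oxidation state of +2 for cobalt. Cobalt is a group-9 element; Co(II) is therefore d⁷. Nitro (N-bound nitrite) is a strong-field ligand (high in the spectrochemical series) for a first-row metal, so the complex is low-spin. The t₂g⁶e_g¹ (low-spin) configuration has an unevenly filled e_g set; the Jahn–Teller theorem predicts a tetragonal distortion (typically axial elongation) to lift the degeneracy.
[Co(acac)3]: Ligand charges: each acetylacetonate is −1. With an overall charge of 0 the cobalt centre must be in the +3 oxidation state. Group 9 minus oxidation state 3 gives a d⁶ configuration. Co(III) has an exceptionally large octahedral splitting and is low-spin with essentially every ligand except fluoride. The d⁶ configuration leaves the e_g set evenly filled (or empty) — no strong Jahn–Teller driving force.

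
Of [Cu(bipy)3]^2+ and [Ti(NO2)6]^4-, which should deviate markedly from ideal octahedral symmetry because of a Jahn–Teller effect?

[Cu(bipy)3]^2+: Summing ligand charges against the +2 overall charge gives an oxidation state of +2 for copper. Copper is a group-11 element; Cu(II) is therefore d⁹. The t₂g⁶e_g³ configuration has an unevenly filled e_g set; the Jahn–Teller theorem predicts a tetragonal distortion (typically axial elongation) to lift the degeneracy.
[Ti(NO2)6]^4-: Ligand charges: each nitro (N-bound nitrite) is −1. With an overall charge of −4 the titanium centre must be in the +2 oxidation state. Ti sits in group 4, so the d-electron count is 4 − 2 = 2. The d² configuration leaves the e_g set evenly filled (or empty) — no strong Jahn–Teller driving force.

[Cu(bipy)3]^2+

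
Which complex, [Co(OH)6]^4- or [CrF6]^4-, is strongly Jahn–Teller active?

[CrF6]^4-

[Co(OH)6]^4-: Each hydroxide is −1; balancing the −4 overall charge requires Co(II). Group 9 minus oxidation state 2 gives a d⁷ configuration. Hydroxide is a weak-field ligand for a first-row metal, so the complex is high-spin. The d⁷ configuration leaves the e_g set evenly filled (or empty) — no strong Jahn–Teller driving force.
[CrF6]^4-: Each fluoride is −1; balancing the −4 overall charge requires Cr(II). Group 6 minus oxidation state 2 gives a d⁴ configuration. Fluoride is a weak-field ligand for a first-row metal, so the complex is high-spin. The t₂g³e_g¹ (high-spin) configuration has an unevenly filled e_g set; the Jahn–Teller theorem predicts a tetragonal distortion (typically axial elongation) to lift the degeneracy.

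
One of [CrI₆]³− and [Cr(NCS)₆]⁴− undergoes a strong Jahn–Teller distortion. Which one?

[Cr(NCS)₆]⁴−

[CrI₆]³−: Each iodide is −1; balancing the −3 overall charge requires Cr(III). Chromium is a group-6 element; Cr(III) is therefore d³. The d³ configuration leaves the e_g set evenly filled (or empty) — no strong Jahn–Teller driving force.
[Cr(NCS)₆]⁴−: Ligand charges: each isothiocyanate is −1. With an overall charge of −4 the chromium centre must be in the +2 oxidation state. Cr sits in group 6, so the d-electron count is 6 − 2 = 4. Isothiocyanate is a weak-field ligand for a first-row metal, so the complex is high-spin. The t₂g³e_g¹ (high-spin) configuration has an unevenly filled e_g set; the Jahn–Teller theorem predicts a tetragonal distortion (typically axial elongation) to lift the degeneracy.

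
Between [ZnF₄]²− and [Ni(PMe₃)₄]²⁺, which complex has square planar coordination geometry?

[Ni(PMe₃)₄]²⁺

For [ZnF₄]²−: Summing ligand charges against the −2 overall charge gives an oxidation state of +2 for zinc. Group 12 minus oxidation state 2 gives a d¹⁰ configuration. A d¹⁰ ion has no crystal-field stabilisation preference between square planar and tetrahedral, so four ligands adopt the sterically favoured tetrahedral geometry. → tetrahedral.
For [Ni(PMe₃)₄]²⁺: Trimethylphosphine is neutral; balancing the +2 overall charge requires Ni(II). Nickel is a group-10 element; Ni(II) is therefore d⁸. Trimethylphosphine is a strong-field ligand (high in the spectrochemical series). A 3d d⁸ ion with strong-field ligands gains enough CFSE to favour square planar over tetrahedral. → square planar.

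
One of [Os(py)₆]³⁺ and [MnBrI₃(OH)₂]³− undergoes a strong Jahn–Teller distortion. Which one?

[Os(py)₆]³⁺: Summing ligand charges against the +3 overall charge gives an oxidation state of +3 for osmium. Os sits in group 8, so the d-electron count is 8 − 3 = 5. A 5d ion has a large Δₒ and is invariably low-spin. The d⁵ configuration leaves the e_g set evenly filled (or empty) — no strong Jahn–Teller driving force.
[MnBrI₃(OH)₂]³−: Ligand charges: each bromide is −1; each iodide is −1; each hydroxide is −1. With an overall charge of −3 the manganese centre must be in the +3 oxidation state. Group 7 minus oxidation state 3 gives a d⁴ configuration. Bromide, hydroxide, and iodide are weak-field ligands for a first-row metal, so the complex is high-spin. The t₂g³e_g¹ (high-spin) configuration has an unevenly filled e_g set; the Jahn–Teller theorem predicts a tetragonal distortion (typically axial elongation) to lift the degeneracy.

[MnBrI₃(OH)₂]³−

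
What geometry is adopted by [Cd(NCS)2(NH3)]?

trigonal planar

Each isothiocyanate is −1; ammonia is neutral; balancing the 0 overall charge requires Cd(II).
Cd sits in group 12, so the d-electron count is 12 − 2 = 10.
Coordination number: 3.
Three ligands around a d¹⁰ centre minimise repulsion in a trigonal-planar arrangement.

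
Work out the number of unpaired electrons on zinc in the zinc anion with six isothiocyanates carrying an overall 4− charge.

Summing ligand charges against the −4 overall charge gives an oxidation state of +2 for zinc.
Zinc is a group-12 element; Zn(II) is therefore d¹⁰.
In an octahedral field the d¹⁰ configuration is t₂g⁶e_g⁴, giving 0 unpaired electrons.

0 unpaired electrons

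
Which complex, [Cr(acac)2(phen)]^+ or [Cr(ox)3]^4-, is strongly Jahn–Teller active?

[Cr(ox)3]^4-

[Cr(acac)2(phen)]^+: Summing ligand charges against the +1 overall charge gives an oxidation state of +3 for chromium. Chromium is a group-6 element; Cr(III) is therefore d³. The d³ configuration leaves the e_g set evenly filled (or empty) — no strong Jahn–Teller driving force.
[Cr(ox)3]^4-: Each oxalate is −2; balancing the −4 overall charge requires Cr(II). Chromium is a group-6 element; Cr(II) is therefore d⁴. Oxalate is a weak-field ligand for a first-row metal, so the complex is high-spin. The t₂g³e_g¹ (high-spin) configuration has an unevenly filled e_g set; the Jahn–Teller theorem predicts a tetragonal distortion (typically axial elongation) to lift the degeneracy.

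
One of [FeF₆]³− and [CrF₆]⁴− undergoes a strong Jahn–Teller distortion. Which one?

[FeF₆]³−: Ligand charges: each fluoride is −1. With an overall charge of −3 the iron centre must be in the +3 oxidation state. Group 8 minus oxidation state 3 gives a d⁵ configuration. Fluoride is a weak-field ligand for a first-row metal, so the complex is high-spin. The d⁵ configuration leaves the e_g set evenly filled (or empty) — no strong Jahn–Teller driving force.
[CrF₆]⁴−: Summing ligand charges against the −4 overall charge gives an oxidation state of +2 for chromium. Chromium is a group-6 element; Cr(II) is therefore d⁴. Fluoride is a weak-field ligand for a first-row metal, so the complex is high-spin. The t₂g³e_g¹ (high-spin) configuration has an unevenly filled e_g set; the Jahn–Teller theorem predicts a tetragonal distortion (typically axial elongation) to lift the degeneracy.

[CrF₆]⁴−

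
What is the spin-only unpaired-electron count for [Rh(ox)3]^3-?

Each oxalate is −2; balancing the −3 overall charge requires Rh(III).
Rh sits in group 9, so the d-electron count is 9 − 3 = 6.
Counting donor atoms: 3×oxalate (bidentate) → 6 donors. Coordination number = 6.
The spin state decides the count: a 4d ion has a large Δₒ and is invariably low-spin.
An octahedral low-spin d⁶ ion is t₂g⁶e_g⁰, giving 0 unpaired electrons.

0 unpaired electrons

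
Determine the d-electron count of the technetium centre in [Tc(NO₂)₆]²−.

Summing ligand charges against the −2 overall charge gives an oxidation state of +4 for technetium.
Group 7 minus oxidation state 4 gives a d³ configuration.

d3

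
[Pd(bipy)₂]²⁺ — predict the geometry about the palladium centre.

square planar

Ligand charges: 2,2′-bipyridine is neutral. With an overall charge of +2 the palladium centre must be in the +2 oxidation state.
Palladium is a group-10 element; Pd(II) is therefore d⁸.
Counting donor atoms: 2×2,2′-bipyridine (bidentate) → 4 donors. Coordination number = 4.
A 4d d⁸ ion has a large crystal-field splitting; square planar leaves the high-energy d_{x²−y²} orbital empty and maximises CFSE.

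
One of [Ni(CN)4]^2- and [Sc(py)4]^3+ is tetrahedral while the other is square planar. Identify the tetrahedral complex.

For [Ni(CN)4]^2-: Each cyanide is −1; balancing the −2 overall charge requires Ni(II). Group 10 minus oxidation state 2 gives a d⁸ configuration. Cyanide is a strong-field ligand (high in the spectrochemical series). A 3d d⁸ ion with strong-field ligands gains enough CFSE to favour square planar over tetrahedral. → square planar.
For [Sc(py)4]^3+: Ligand charges: pyridine is neutral. With an overall charge of +3 the scandium centre must be in the +3 oxidation state. Group 3 minus oxidation state 3 gives a d⁰ configuration. A d⁰ ion has no crystal-field stabilisation preference between square planar and tetrahedral, so four ligands adopt the sterically favoured tetrahedral geometry. → tetrahedral.

[Sc(py)4]^3+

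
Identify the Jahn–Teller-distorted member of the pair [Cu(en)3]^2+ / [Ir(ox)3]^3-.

[Cu(en)3]^2+

[Cu(en)3]^2+: Ligand charges: ethylenediamine is neutral. With an overall charge of +2 the copper centre must be in the +2 oxidation state. Group 11 minus oxidation state 2 gives a d⁹ configuration. The t₂g⁶e_g³ configuration has an unevenly filled e_g set; the Jahn–Teller theorem predicts a tetragonal distortion (typically axial elongation) to lift the degeneracy.
[Ir(ox)3]^3-: Ligand charges: each oxalate is −2. With an overall charge of −3 the iridium centre must be in the +3 oxidation state. Group 9 minus oxidation state 3 gives a d⁶ configuration. A 5d ion has a large Δₒ and is invariably low-spin. The d⁶ configuration leaves the e_g set evenly filled (or empty) — no strong Jahn–Teller driving force.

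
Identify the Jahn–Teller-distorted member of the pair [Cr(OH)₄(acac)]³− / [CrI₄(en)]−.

[Cr(OH)₄(acac)]³−: Summing ligand charges against the −3 overall charge gives an oxidation state of +2 for chromium. Chromium is a group-6 element; Cr(II) is therefore d⁴. Acetylacetonate and hydroxide are weak-field ligands for a first-row metal, so the complex is high-spin. The t₂g³e_g¹ (high-spin) configuration has an unevenly filled e_g set; the Jahn–Teller theorem predicts a tetragonal distortion (typically axial elongation) to lift the degeneracy.
[CrI₄(en)]−: Summing ligand charges against the −1 overall charge gives an oxidation state of +3 for chromium. Group 6 minus oxidation state 3 gives a d³ configuration. The d³ configuration leaves the e_g set evenly filled (or empty) — no strong Jahn–Teller driving force.

[Cr(OH)₄(acac)]³−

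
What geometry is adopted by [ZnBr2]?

Each bromide is −1; balancing the 0 overall charge requires Zn(II).
Zn sits in group 12, so the d-electron count is 12 − 2 = 10.
Coordination number: 2.
A d¹⁰ ion with only two ligands adopts a linear arrangement (sp hybridisation; no CFSE preference).

linear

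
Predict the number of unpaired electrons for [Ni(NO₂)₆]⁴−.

Summing ligand charges against the −4 overall charge gives an oxidation state of +2 for nickel.
Nickel is a group-10 element; Ni(II) is therefore d⁸.
In an octahedral field the d⁸ configuration is t₂g⁶e_g² (only one arrangement possible), giving 2 unpaired electrons.

2 unpaired electrons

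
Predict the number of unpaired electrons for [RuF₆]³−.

1

Summing ligand charges against the −3 overall charge gives an oxidation state of +3 for ruthenium.
Ruthenium is a group-8 element; Ru(III) is therefore d⁵.
The spin state decides the count: a 4d ion has a large Δₒ and is invariably low-spin.
An octahedral low-spin d⁵ ion is t₂g⁵e_g⁰, giving 1 unpaired electron.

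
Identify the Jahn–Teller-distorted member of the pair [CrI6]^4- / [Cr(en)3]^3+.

[CrI6]^4-: Ligand charges: each iodide is −1. With an overall charge of −4 the chromium centre must be in the +2 oxidation state. Chromium is a group-6 element; Cr(II) is therefore d⁴. Iodide is a weak-field ligand for a first-row metal, so the complex is high-spin. The t₂g³e_g¹ (high-spin) configuration has an unevenly filled e_g set; the Jahn–Teller theorem predicts a tetragonal distortion (typically axial elongation) to lift the degeneracy.
[Cr(en)3]^3+: Ethylenediamine is neutral; balancing the +3 overall charge requires Cr(III). Group 6 minus oxidation state 3 gives a d³ configuration. The d³ configuration leaves the e_g set evenly filled (or empty) — no strong Jahn–Teller driving force.

[CrI6]^4-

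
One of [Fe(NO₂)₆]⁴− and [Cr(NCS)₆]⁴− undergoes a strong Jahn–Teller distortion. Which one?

[Fe(NO₂)₆]⁴−: Ligand charges: each nitro (N-bound nitrite) is −1. With an overall charge of −4 the iron centre must be in the +2 oxidation state. Fe sits in group 8, so the d-electron count is 8 − 2 = 6. Nitro (N-bound nitrite) is a strong-field ligand (high in the spectrochemical series) for a first-row metal, so the complex is low-spin. The d⁶ configuration leaves the e_g set evenly filled (or empty) — no strong Jahn–Teller driving force.
[Cr(NCS)₆]⁴−: Summing ligand charges against the −4 overall charge gives an oxidation state of +2 for chromium. Group 6 minus oxidation state 2 gives a d⁴ configuration. Isothiocyanate is a weak-field ligand for a first-row metal, so the complex is high-spin. The t₂g³e_g¹ (high-spin) configuration has an unevenly filled e_g set; the Jahn–Teller theorem predicts a tetragonal distortion (typically axial elongation) to lift the degeneracy.

[Cr(NCS)₆]⁴−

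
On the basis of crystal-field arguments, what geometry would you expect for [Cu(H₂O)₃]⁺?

trigonal planar

Water is neutral; balancing the +1 overall charge requires Cu(I).
Group 11 minus oxidation state 1 gives a d¹⁰ configuration.
Coordination number: 3.
Three ligands around a d¹⁰ centre minimise repulsion in a trigonal-planar arrangement.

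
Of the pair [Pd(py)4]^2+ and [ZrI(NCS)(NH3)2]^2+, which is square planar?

For [Pd(py)4]^2+: Summing ligand charges against the +2 overall charge gives an oxidation state of +2 for palladium. Group 10 minus oxidation state 2 gives a d⁸ configuration. A 4d d⁸ ion has a large crystal-field splitting; square planar leaves the high-energy d_{x²−y²} orbital empty and maximises CFSE. → square planar.
For [ZrI(NCS)(NH3)2]^2+: Summing ligand charges against the +2 overall charge gives an oxidation state of +4 for zirconium. Zr sits in group 4, so the d-electron count is 4 − 4 = 0. A d⁰ ion has no crystal-field stabilisation preference between square planar and tetrahedral, so four ligands adopt the sterically favoured tetrahedral geometry. → tetrahedral.

[Pd(py)4]^2+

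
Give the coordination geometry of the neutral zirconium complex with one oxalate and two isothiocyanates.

tetrahedral

Ligand charges: each oxalate is −2; each isothiocyanate is −1. With an overall charge of 0 the zirconium centre must be in the +4 oxidation state.
Zr sits in group 4, so the d-electron count is 4 − 4 = 0.
Counting donor atoms: 1×oxalate (bidentate) → 2 donors; 2×isothiocyanate (monodentate) → 2 donors. Coordination number = 4.
A d⁰ ion has no crystal-field stabilisation preference between square planar and tetrahedral, so four ligands adopt the sterically favoured tetrahedral geometry.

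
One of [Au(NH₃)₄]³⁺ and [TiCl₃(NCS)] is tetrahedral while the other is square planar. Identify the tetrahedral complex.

For [Au(NH₃)₄]³⁺: Ligand charges: ammonia is neutral. With an overall charge of +3 the gold centre must be in the +3 oxidation state. Gold is a group-11 element; Au(III) is therefore d⁸. A 5d d⁸ ion has a large crystal-field splitting; square planar leaves the high-energy d_{x²−y²} orbital empty and maximises CFSE. → square planar.
For [TiCl₃(NCS)]: Each chloride is −1; each isothiocyanate is −1; balancing the 0 overall charge requires Ti(IV). Group 4 minus oxidation state 4 gives a d⁰ configuration. A d⁰ ion has no crystal-field stabilisation preference between square planar and tetrahedral, so four ligands adopt the sterically favoured tetrahedral geometry. → tetrahedral.

[TiCl₃(NCS)]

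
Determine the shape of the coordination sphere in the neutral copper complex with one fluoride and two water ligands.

Each fluoride is −1; water is neutral; balancing the 0 overall charge requires Cu(I).
Copper is a group-11 element; Cu(I) is therefore d¹⁰.
With 3 monodentate ligands the coordination number is 3.
Three ligands around a d¹⁰ centre minimise repulsion in a trigonal-planar arrangement.

trigonal planar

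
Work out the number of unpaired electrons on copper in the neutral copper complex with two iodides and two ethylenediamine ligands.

1

Ligand charges: each iodide is −1; ethylenediamine is neutral. With an overall charge of 0 the copper centre must be in the +2 oxidation state.
Copper is a group-11 element; Cu(II) is therefore d⁹.
Counting donor atoms: 2×iodide (monodentate) → 2 donors; 2×ethylenediamine (bidentate) → 4 donors. Coordination number = 6.
In an octahedral field the d⁹ configuration is t₂g⁶e_g³ (only one arrangement possible), giving 1 unpaired electron.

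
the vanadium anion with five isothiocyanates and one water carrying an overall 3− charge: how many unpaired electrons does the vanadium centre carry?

3

Ligand charges: each isothiocyanate is −1; water is neutral. With an overall charge of −3 the vanadium centre must be in the +2 oxidation state.
V sits in group 5, so the d-electron count is 5 − 2 = 3.
In an octahedral field the d³ configuration is t₂g³e_g⁰ (only one arrangement possible), giving 3 unpaired electrons.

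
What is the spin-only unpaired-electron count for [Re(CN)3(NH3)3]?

2 unpaired electrons

Each cyanide is −1; ammonia is neutral; balancing the 0 overall charge requires Re(III).
Rhenium is a group-7 element; Re(III) is therefore d⁴.
The spin state decides the count: a 5d ion has a large Δₒ and is invariably low-spin.
An octahedral low-spin d⁴ ion is t₂g⁴e_g⁰, giving 2 unpaired electrons.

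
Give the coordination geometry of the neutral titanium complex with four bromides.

tetrahedral

Ligand charges: each bromide is −1. With an overall charge of 0 the titanium centre must be in the +4 oxidation state.
Ti sits in group 4, so the d-electron count is 4 − 4 = 0.
Coordination number: 4.
A d⁰ ion has no crystal-field stabilisation preference between square planar and tetrahedral, so four ligands adopt the sterically favoured tetrahedral geometry.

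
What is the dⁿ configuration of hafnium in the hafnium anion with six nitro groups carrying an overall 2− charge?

d⁰

Ligand charges: each nitro (N-bound nitrite) is −1. With an overall charge of −2 the hafnium centre must be in the +4 oxidation state.
Group 4 minus oxidation state 4 gives a d⁰ configuration.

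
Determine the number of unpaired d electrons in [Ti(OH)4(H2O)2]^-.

1 unpaired electron

Summing ligand charges against the −1 overall charge gives an oxidation state of +3 for titanium.
Titanium is a group-4 element; Ti(III) is therefore d¹.
In an octahedral field the d¹ configuration is t₂g¹e_g⁰ (only one arrangement possible), giving 1 unpaired electron.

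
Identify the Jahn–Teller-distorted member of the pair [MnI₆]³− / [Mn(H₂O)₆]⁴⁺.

[MnI₆]³−: Ligand charges: each iodide is −1. With an overall charge of −3 the manganese centre must be in the +3 oxidation state. Mn sits in group 7, so the d-electron count is 7 − 3 = 4. Iodide is a weak-field ligand for a first-row metal, so the complex is high-spin. The t₂g³e_g¹ (high-spin) configuration has an unevenly filled e_g set; the Jahn–Teller theorem predicts a tetragonal distortion (typically axial elongation) to lift the degeneracy.
[Mn(H₂O)₆]⁴⁺: Ligand charges: water is neutral. With an overall charge of +4 the manganese centre must be in the +4 oxidation state. Group 7 minus oxidation state 4 gives a d³ configuration. The d³ configuration leaves the e_g set evenly filled (or empty) — no strong Jahn–Teller driving force.

[MnI₆]³−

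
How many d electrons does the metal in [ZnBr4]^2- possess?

d10

Ligand charges: each bromide is −1. With an overall charge of −2 the zinc centre must be in the +2 oxidation state.
Group 12 minus oxidation state 2 gives a d¹⁰ configuration.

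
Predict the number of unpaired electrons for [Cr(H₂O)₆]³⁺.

3

Ligand charges: water is neutral. With an overall charge of +3 the chromium centre must be in the +3 oxidation state.
Cr sits in group 6, so the d-electron count is 6 − 3 = 3.
In an octahedral field the d³ configuration is t₂g³e_g⁰ (only one arrangement possible), giving 3 unpaired electrons.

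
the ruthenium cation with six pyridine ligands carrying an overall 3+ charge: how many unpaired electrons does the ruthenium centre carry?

Pyridine is neutral; balancing the +3 overall charge requires Ru(III).
Ru sits in group 8, so the d-electron count is 8 − 3 = 5.
The spin state decides the count: a 4d ion has a large Δₒ and is invariably low-spin.
An octahedral low-spin d⁵ ion is t₂g⁵e_g⁰, giving 1 unpaired electron.

1 unpaired electron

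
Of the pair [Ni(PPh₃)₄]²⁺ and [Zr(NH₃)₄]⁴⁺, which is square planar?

For [Ni(PPh₃)₄]²⁺: Summing ligand charges against the +2 overall charge gives an oxidation state of +2 for nickel. Group 10 minus oxidation state 2 gives a d⁸ configuration. Triphenylphosphine is a strong-field ligand (high in the spectrochemical series). A 3d d⁸ ion with strong-field ligands gains enough CFSE to favour square planar over tetrahedral. → square planar.
For [Zr(NH₃)₄]⁴⁺: Ligand charges: ammonia is neutral. With an overall charge of +4 the zirconium centre must be in the +4 oxidation state. Zr sits in group 4, so the d-electron count is 4 − 4 = 0. A d⁰ ion has no crystal-field stabilisation preference between square planar and tetrahedral, so four ligands adopt the sterically favoured tetrahedral geometry. → tetrahedral.

[Ni(PPh₃)₄]²⁺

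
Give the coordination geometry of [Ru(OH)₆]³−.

octahedral

Each hydroxide is −1; balancing the −3 overall charge requires Ru(III).
Group 8 minus oxidation state 3 gives a d⁵ configuration.
With 6 monodentate ligands the coordination number is 6.
Six donors around a single metal centre give an octahedral coordination sphere.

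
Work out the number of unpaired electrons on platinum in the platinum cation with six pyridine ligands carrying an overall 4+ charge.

0 unpaired electrons

Pyridine is neutral; balancing the +4 overall charge requires Pt(IV).
Pt sits in group 10, so the d-electron count is 10 − 4 = 6.
The spin state decides the count: a 5d ion has a large Δₒ and is invariably low-spin.
An octahedral low-spin d⁶ ion is t₂g⁶e_g⁰, giving 0 unpaired electrons.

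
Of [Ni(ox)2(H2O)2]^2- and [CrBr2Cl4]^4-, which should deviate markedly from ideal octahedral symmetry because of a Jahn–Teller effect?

[CrBr2Cl4]^4-

[Ni(ox)2(H2O)2]^2-: Each oxalate is −2; water is neutral; balancing the −2 overall charge requires Ni(II). Nickel is a group-10 element; Ni(II) is therefore d⁸. The d⁸ configuration leaves the e_g set evenly filled (or empty) — no strong Jahn–Teller driving force.
[CrBr2Cl4]^4-: Ligand charges: each bromide is −1; each chloride is −1. With an overall charge of −4 the chromium centre must be in the +2 oxidation state. Group 6 minus oxidation state 2 gives a d⁴ configuration. Bromide and chloride are weak-field ligands for a first-row metal, so the complex is high-spin. The t₂g³e_g¹ (high-spin) configuration has an unevenly filled e_g set; the Jahn–Teller theorem predicts a tetragonal distortion (typically axial elongation) to lift the degeneracy.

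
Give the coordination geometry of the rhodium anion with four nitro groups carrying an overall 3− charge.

square planar

Summing ligand charges against the −3 overall charge gives an oxidation state of +1 for rhodium.
Rh sits in group 9, so the d-electron count is 9 − 1 = 8.
Coordination number: 4.
A 4d d⁸ ion has a large crystal-field splitting; square planar leaves the high-energy d_{x²−y²} orbital empty and maximises CFSE.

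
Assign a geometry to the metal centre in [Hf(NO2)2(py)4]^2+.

Summing ligand charges against the +2 overall charge gives an oxidation state of +4 for hafnium.
Hf sits in group 4, so the d-electron count is 4 − 4 = 0.
With 6 monodentate ligands the coordination number is 6.
Six donors around a single metal centre give an octahedral coordination sphere.

octahedral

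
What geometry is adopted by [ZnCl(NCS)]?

Summing ligand charges against the 0 overall charge gives an oxidation state of +2 for zinc.
Zn sits in group 12, so the d-electron count is 12 − 2 = 10.
Coordination number: 2.
A d¹⁰ ion with only two ligands adopts a linear arrangement (sp hybridisation; no CFSE preference).

linear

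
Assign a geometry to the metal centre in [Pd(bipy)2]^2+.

Summing ligand charges against the +2 overall charge gives an oxidation state of +2 for palladium.
Pd sits in group 10, so the d-electron count is 10 − 2 = 8.
Counting donor atoms: 2×2,2′-bipyridine (bidentate) → 4 donors. Coordination number = 4.
A 4d d⁸ ion has a large crystal-field splitting; square planar leaves the high-energy d_{x²−y²} orbital empty and maximises CFSE.

square planar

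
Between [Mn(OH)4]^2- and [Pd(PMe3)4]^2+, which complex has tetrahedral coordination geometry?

For [Mn(OH)4]^2-: Summing ligand charges against the −2 overall charge gives an oxidation state of +2 for manganese. Group 7 minus oxidation state 2 gives a d⁵ configuration. A high-spin d⁵ ion has zero CFSE in either geometry, so four ligands adopt the sterically favoured tetrahedral geometry. → tetrahedral.
For [Pd(PMe3)4]^2+: Trimethylphosphine is neutral; balancing the +2 overall charge requires Pd(II). Group 10 minus oxidation state 2 gives a d⁸ configuration. A 4d d⁸ ion has a large crystal-field splitting; square planar leaves the high-energy d_{x²−y²} orbital empty and maximises CFSE. → square planar.

[Mn(OH)4]^2-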